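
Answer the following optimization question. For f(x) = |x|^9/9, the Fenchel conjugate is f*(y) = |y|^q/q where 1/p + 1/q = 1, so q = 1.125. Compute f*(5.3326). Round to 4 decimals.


The conjugate exponent q satisfies 1/p + 1/q = 1.
p = 9, so q = 9/(9 - 1) = 1.125
|y|^q = 5.3326^1.125 = 6.5736
f*(5.3326) = 6.5736 / 1.125 = 5.8432


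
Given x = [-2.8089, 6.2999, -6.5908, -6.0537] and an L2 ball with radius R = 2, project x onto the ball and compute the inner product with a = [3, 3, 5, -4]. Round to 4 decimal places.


Step 1: Compute ||x|| (intermediates to 6 decimals).
||x|| = sqrt((-2.8089)^2 + 6.2999^2 + (-6.5908)^2 + (-6.0537)^2) = 11.298875
Step 2: Project.
Since ||x|| > R, scale = R/||x|| = 2/11.298875 = 0.177009, proj(x) = scale * x
proj(x) = [-0.497201, 1.115139, -1.166631, -1.071559]
Step 3: Dot product.
a^T * proj(x) = 3*(-0.497201) + 3*1.115139 + 5*(-1.166631) - 4*(-1.071559) = 0.3069


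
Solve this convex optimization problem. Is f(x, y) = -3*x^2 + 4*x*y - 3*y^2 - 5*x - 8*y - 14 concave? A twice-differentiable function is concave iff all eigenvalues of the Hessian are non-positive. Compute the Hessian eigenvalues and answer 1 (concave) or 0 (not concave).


The Hessian of f(x,y) = -3*x^2 + 4*x*y - 3*y^2 - 5*x - 8*y - 14 is:
H = [[-6, 4], [4, -6]]
Trace = -6 - 6 = -12
Determinant = -6*-6 - (4)^2 = 20
Discriminant = (-12)^2 - 4*20 = 64.0
Eigenvalues: lambda_1 = -10.0, lambda_2 = -2.0
The function is concave.

1


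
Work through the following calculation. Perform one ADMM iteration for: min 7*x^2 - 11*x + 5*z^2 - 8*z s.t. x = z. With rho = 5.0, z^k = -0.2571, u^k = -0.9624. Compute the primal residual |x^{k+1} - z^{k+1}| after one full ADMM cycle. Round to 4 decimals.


ADMM iteration with rho = 5.0, z^k = -0.2571, u^k = -0.9624
Step 1: x-update.
Minimize 7*x^2 - 11*x + (5.0/2)*(x + 0.2571 - 0.9624)^2
FOC: (2*7 + 5.0)*x = 11 + 5.0*(-0.2571 + 0.9624)
x^{k+1} = 0.7646
Step 2: z-update.
Minimize 5*z^2 - 8*z + (5.0/2)*(0.7646 - z - 0.9624)^2
FOC: (2*5 + 5.0)*z = 8 + 5.0*(0.7646 - 0.9624)
z^{k+1} = 0.4674
Step 3: u-update.
u^{k+1} = -0.9624 + 0.7646 - 0.4674 = -0.6652
Step 4: Primal residual = |0.7646 - 0.4674| = 0.2972


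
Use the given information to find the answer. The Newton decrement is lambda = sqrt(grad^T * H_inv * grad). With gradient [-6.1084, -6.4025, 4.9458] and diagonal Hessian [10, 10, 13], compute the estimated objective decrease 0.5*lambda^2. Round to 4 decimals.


Step 1: H is diagonal, so H^(-1) * g = [-0.6108, -0.6403, 0.3804].
Step 2: g^T H^(-1) g = sum_i g_i^2 / H_ii
  = (-6.1084)^2/10 + (-6.4025)^2/10 + (4.9458)^2/13
  = 3.7313 + 4.0992 + 1.8816 = 9.7121
Step 3: Objective decrease = 0.5 * g^T H^(-1) g = 4.856


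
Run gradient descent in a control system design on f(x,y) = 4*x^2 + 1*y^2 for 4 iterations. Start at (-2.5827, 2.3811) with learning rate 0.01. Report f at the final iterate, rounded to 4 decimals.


Gradient descent on f(x,y) = 4*x^2 + 1*y^2.
Starting point: (-2.5827, 2.3811), alpha = 0.01
Step 1: grad_x = 2*4*-2.5827 = -20.6616, grad_y = 2*1*2.3811 = 4.7622
  x_1 = -2.5827 - 0.01*-20.6616 = -2.3761
  y_1 = 2.3811 - 0.01*4.7622 = 2.3335
Step 2: grad_x = 2*4*-2.3761 = -19.0087, grad_y = 2*1*2.3335 = 4.667
  x_2 = -2.3761 - 0.01*-19.0087 = -2.186
  y_2 = 2.3335 - 0.01*4.667 = 2.2868
Step 3: grad_x = 2*4*-2.186 = -17.488, grad_y = 2*1*2.2868 = 4.5736
  x_3 = -2.186 - 0.01*-17.488 = -2.0111
  y_3 = 2.2868 - 0.01*4.5736 = 2.2411
Step 4: grad_x = 2*4*-2.0111 = -16.0889, grad_y = 2*1*2.2411 = 4.4821
  x_4 = -2.0111 - 0.01*-16.0889 = -1.8502
  y_4 = 2.2411 - 0.01*4.4821 = 2.1963
f(-1.8502, 2.1963) = 4*(-1.8502)^2 + 1*2.1963^2 = 18.5169


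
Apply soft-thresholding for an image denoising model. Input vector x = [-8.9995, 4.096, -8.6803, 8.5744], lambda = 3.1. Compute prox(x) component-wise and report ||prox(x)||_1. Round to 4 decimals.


Soft-thresholding with lambda = 3.1:
prox(-8.9995) = sign(-8.9995)*max(|-8.9995| - 3.1, 0) = -5.8995
prox(4.096) = sign(4.096)*max(|4.096| - 3.1, 0) = 0.996
prox(-8.6803) = sign(-8.6803)*max(|-8.6803| - 3.1, 0) = -5.5803
prox(8.5744) = sign(8.5744)*max(|8.5744| - 3.1, 0) = 5.4744
prox(x) = [-5.8995, 0.996, -5.5803, 5.4744]
||prox(x)||_1 = 5.8995 + 0.996 + 5.5803 + 5.4744 = 17.9502


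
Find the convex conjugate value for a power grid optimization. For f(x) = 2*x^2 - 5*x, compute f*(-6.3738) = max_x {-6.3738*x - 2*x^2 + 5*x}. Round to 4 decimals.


f*(y) = sup_x {y*x - a*x^2 - b*x} = sup_x {(y-b)*x - a*x^2}
FOC: (y - b) - 2a*x = 0 => x* = (y - b)/(2a)
x* = (-6.3738 + 5)/(2*2) = -0.3435
f*(-6.3738) = (y-b)^2/(4a) = (-6.3738 + 5)^2/(4*2)
= 1.8873/8 = 0.2359


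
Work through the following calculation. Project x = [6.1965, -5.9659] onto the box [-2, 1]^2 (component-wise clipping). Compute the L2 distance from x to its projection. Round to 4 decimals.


Project each component onto [-2, 1].
clip(6.1965) = 1.0, clip(-5.9659) = -2.0
Projection = [1.0, -2.0]
Squared diffs: [27.0036, 15.7284]
Distance = sqrt(42.732) = 6.537


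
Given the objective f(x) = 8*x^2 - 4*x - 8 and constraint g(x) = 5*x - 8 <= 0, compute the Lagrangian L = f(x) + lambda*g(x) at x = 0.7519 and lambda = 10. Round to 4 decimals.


Step 1: Evaluate f(x).
f(0.7519) = 8*0.7519^2 - 4*0.7519 - 8 = -6.4848
Step 2: Evaluate g(x).
g(0.7519) = 5*0.7519 - 8 = -4.2405
Step 3: Compute Lagrangian.
L = -6.4848 + 10*-4.2405 = -48.8898


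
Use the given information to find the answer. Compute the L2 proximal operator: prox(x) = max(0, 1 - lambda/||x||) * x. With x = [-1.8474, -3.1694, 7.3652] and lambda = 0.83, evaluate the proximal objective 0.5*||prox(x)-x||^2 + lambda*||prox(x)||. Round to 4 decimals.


Step 1: Compute ||x||.
||x|| = 8.2283
Step 2: Compute scaling factor.
scale = max(0, 1 - 0.83/8.2283) = 0.8991
Step 3: prox(x) = [-1.661, -2.8497, 6.6223]
||prox(x)|| = 7.3983
Step 4: Proximal objective.
0.5*||prox-x||^2 = 0.3445
lambda*||prox|| = 6.1406
Total = 6.485


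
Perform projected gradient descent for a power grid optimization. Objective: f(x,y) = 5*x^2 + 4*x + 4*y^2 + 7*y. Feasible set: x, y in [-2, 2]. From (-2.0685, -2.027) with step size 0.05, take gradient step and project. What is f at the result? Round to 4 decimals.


Step 1: Compute gradient at (-2.0685, -2.027).
grad_x = 2*5*-2.0685 + 4 = -16.685
grad_y = 2*4*-2.027 + 7 = -9.216
Step 2: Gradient step.
x_raw = -2.0685 - 0.05*-16.685 = -1.2343
y_raw = -2.027 - 0.05*-9.216 = -1.5662
Step 3: Project onto [-2, 2].
x_proj = clip(-1.2343) = -1.2343
y_proj = clip(-1.5662) = -1.5662
Step 4: Evaluate f.
f(-1.2343, -1.5662) = 1.5284


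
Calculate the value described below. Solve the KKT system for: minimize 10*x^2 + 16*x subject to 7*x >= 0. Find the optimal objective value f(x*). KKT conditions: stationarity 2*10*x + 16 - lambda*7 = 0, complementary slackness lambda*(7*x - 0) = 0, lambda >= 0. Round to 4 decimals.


Step 1: Try lambda = 0 (constraint inactive).
x_unc = -16/(2*10) = -0.8
Check: 7*-0.8 = -5.6 < 0 -- violated!
Step 2: Constraint must be active: 7*x = 0
x* = 0/7 = 0.0
lambda = (2*10*0.0 + 16)/7 = 2.2857
Step 3: Compute optimal value.
f(x*) = 10*0.0^2 + 16*0.0 = 0.0


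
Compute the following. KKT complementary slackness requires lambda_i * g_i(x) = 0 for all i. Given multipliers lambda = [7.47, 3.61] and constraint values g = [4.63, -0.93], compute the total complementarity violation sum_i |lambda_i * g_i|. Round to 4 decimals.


KKT complementary slackness check:
lambda_1 * g_1 = 7.47 * 4.63 = 34.5861
lambda_2 * g_2 = 3.61 * -0.93 = -3.3573
Total violation = 34.5861 + 3.3573 = 37.9434


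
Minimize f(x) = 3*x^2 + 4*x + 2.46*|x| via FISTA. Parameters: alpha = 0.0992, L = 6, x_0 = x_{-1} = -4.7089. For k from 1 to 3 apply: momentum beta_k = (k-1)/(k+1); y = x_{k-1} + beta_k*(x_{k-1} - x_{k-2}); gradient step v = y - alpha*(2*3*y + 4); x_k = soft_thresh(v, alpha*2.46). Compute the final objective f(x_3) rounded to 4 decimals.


FISTA on f(x) = 3*x^2 + 4*x + 2.46*|x|
L = 6, alpha = 0.0992
Iteration 1: beta = 0.0, y = -4.7089 + 0.0*(-4.7089 + 4.7089) = -4.7089
  grad(y) = -24.2534, v = y - alpha*grad = -2.303
  prox(v) = soft_thresh(-2.303, 0.244) = -2.0589
Iteration 2: beta = 0.3333, y = -2.0589 + 0.3333*(-2.0589 + 4.7089) = -1.1756
  grad(y) = -3.0536, v = y - alpha*grad = -0.8727
  prox(v) = soft_thresh(-0.8727, 0.244) = -0.6287
Iteration 3: beta = 0.5, y = -0.6287 + 0.5*(-0.6287 + 2.0589) = 0.0865
  grad(y) = 4.5189, v = y - alpha*grad = -0.3618
  prox(v) = soft_thresh(-0.3618, 0.244) = -0.1178
f(x_3) = 3*(-0.1178)^2 + 4*(-0.1178) + 2.46*|-0.1178| = -0.1397


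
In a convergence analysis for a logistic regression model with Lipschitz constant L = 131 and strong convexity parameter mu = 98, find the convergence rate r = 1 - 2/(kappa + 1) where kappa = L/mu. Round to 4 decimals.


Step 1: Compute the condition number.
kappa = L/mu = 131/98 = 1.3367
Step 2: Compute the convergence rate.
r = 1 - 2/(kappa + 1) = 1 - 2*mu/(L + mu) = (L - mu)/(L + mu) = 33/229 = 0.1441


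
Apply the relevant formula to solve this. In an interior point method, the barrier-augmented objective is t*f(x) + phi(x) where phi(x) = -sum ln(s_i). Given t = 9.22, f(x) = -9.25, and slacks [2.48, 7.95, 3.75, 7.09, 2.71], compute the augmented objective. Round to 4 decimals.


Step 1: Compute log-barrier.
ln values: [0.9083, 2.0732, 1.3218, 1.9587, 0.9969]
phi = -(0.9083 + 2.0732 + 1.3218 + 1.9587 + 0.9969) = -7.2588
Step 2: Compute augmented objective.
t*f(x) = 9.22*-9.25 = -85.285
Total = -85.285 - 7.2588 = -92.5438


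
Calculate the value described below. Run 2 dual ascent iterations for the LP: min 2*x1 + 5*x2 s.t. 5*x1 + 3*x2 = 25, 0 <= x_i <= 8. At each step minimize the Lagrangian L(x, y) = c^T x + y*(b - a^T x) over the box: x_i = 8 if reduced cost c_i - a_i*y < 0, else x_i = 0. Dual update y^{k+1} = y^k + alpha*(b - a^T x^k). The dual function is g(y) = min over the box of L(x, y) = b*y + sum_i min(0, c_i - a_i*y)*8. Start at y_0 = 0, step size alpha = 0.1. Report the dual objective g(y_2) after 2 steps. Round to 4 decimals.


Dual ascent for LP: min 2*x1 + 5*x2, 5*x1 + 3*x2 = 25, 0 <= x_i <= 8
Step 1: y^k = 0.0, reduced costs: (2.0, 5.0)
  x^k = (0.0, 0.0), subgradient = b - a^T x = 25.0
  y^{k+1} = 0.0 + 0.1*25.0 = 2.5
Step 2: y^k = 2.5, reduced costs: (-10.5, -2.5)
  x^k = (8.0, 8.0), subgradient = b - a^T x = -39.0
  y^{k+1} = 2.5 + 0.1*-39.0 = -1.4
Dual objective at y_2 = -1.4: reduced costs (9.0, 9.2), box minimizer x = (0.0, 0.0)
g(y_2) = b*y + (c1 - a1*y)*x1 + (c2 - a2*y)*x2 = 25*(-1.4) + 9.0*0.0 + 9.2*0.0 = -35.0 + 0.0 + 0.0 = -35.0


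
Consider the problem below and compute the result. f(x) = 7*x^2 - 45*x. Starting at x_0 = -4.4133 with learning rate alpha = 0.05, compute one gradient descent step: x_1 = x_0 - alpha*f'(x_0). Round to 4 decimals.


We compute the gradient at x_0 and apply the update.
f'(x) = 14*x - 45
f'(-4.4133) = 14*-4.4133 - 45 = -106.7862
x_1 = -4.4133 - 0.05*-106.7862 = 0.926


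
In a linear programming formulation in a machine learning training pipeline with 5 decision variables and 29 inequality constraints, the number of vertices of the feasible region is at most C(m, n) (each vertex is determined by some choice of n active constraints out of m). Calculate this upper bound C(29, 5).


Each vertex corresponds to some choice of n active constraints out of m, so the number of vertices is at most C(m, n) = m! / (n!(m-n)!).
m = 29, n = 5
Numerator: 29 * 28 * 27 * 26 * 25
Denominator: 5! = 120
C(29, 5) = 118755


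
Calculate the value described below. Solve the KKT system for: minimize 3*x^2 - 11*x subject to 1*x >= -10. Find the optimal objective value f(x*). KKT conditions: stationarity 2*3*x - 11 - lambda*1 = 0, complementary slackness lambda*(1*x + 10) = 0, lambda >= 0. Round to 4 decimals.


Step 1: Try lambda = 0 (constraint inactive).
Stationarity: 2*3*x - 11 = 0
x* = 11/(2*3) = 11/6 = 1.8333 (rounded; the exact value 11/6 is used below)
Check constraint: 1*1.8333 = 1.8333 >= -10 -- satisfied.
Step 2: Compute optimal value.
f(x*) = 3*(11/6)^2 - 11*(11/6) = -10.0833


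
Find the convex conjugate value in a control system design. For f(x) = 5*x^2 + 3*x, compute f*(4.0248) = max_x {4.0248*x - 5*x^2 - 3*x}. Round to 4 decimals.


f*(y) = sup_x {y*x - a*x^2 - b*x} = sup_x {(y-b)*x - a*x^2}
FOC: (y - b) - 2a*x = 0 => x* = (y - b)/(2a)
x* = (4.0248 - 3)/(2*5) = 0.1025
f*(4.0248) = (y-b)^2/(4a) = (4.0248 - 3)^2/(4*5)
= 1.0502/20 = 0.0525


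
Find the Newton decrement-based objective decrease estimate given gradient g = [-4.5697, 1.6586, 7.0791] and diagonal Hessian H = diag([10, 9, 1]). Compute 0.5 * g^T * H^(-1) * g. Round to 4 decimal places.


Step 1: H is diagonal, so H^(-1) * g = [-0.457, 0.1843, 7.0791].
Step 2: g^T H^(-1) g = sum_i g_i^2 / H_ii
  = (-4.5697)^2/10 + (1.6586)^2/9 + (7.0791)^2/1
  = 2.0882 + 0.3057 + 50.1137 = 52.5075
Step 3: Objective decrease = 0.5 * g^T H^(-1) g = 26.2538


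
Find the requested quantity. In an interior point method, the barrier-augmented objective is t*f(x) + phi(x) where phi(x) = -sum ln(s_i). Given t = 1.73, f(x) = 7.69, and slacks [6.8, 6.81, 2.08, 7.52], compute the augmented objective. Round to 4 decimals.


Step 1: Compute log-barrier.
ln values: [1.9169, 1.9184, 0.7324, 2.0176]
phi = -(1.9169 + 1.9184 + 0.7324 + 2.0176) = -6.5852
Step 2: Compute augmented objective.
t*f(x) = 1.73*7.69 = 13.3037
Total = 13.3037 - 6.5852 = 6.7185


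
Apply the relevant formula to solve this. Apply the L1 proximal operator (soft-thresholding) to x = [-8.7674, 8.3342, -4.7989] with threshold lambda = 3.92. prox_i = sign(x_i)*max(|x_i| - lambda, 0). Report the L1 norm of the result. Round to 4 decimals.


Soft-thresholding with lambda = 3.92:
prox(-8.7674) = sign(-8.7674)*max(|-8.7674| - 3.92, 0) = -4.8474
prox(8.3342) = sign(8.3342)*max(|8.3342| - 3.92, 0) = 4.4142
prox(-4.7989) = sign(-4.7989)*max(|-4.7989| - 3.92, 0) = -0.8789
prox(x) = [-4.8474, 4.4142, -0.8789]
||prox(x)||_1 = 4.8474 + 4.4142 + 0.8789 = 10.1405


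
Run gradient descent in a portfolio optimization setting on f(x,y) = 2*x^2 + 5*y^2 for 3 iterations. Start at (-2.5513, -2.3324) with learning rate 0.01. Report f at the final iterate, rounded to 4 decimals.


Gradient descent on f(x,y) = 2*x^2 + 5*y^2.
Starting point: (-2.5513, -2.3324), alpha = 0.01
Step 1: grad_x = 2*2*-2.5513 = -10.2052, grad_y = 2*5*-2.3324 = -23.324
  x_1 = -2.5513 - 0.01*-10.2052 = -2.4492
  y_1 = -2.3324 - 0.01*-23.324 = -2.0992
Step 2: grad_x = 2*2*-2.4492 = -9.797, grad_y = 2*5*-2.0992 = -20.9916
  x_2 = -2.4492 - 0.01*-9.797 = -2.3513
  y_2 = -2.0992 - 0.01*-20.9916 = -1.8892
Step 3: grad_x = 2*2*-2.3513 = -9.4051, grad_y = 2*5*-1.8892 = -18.8924
  x_3 = -2.3513 - 0.01*-9.4051 = -2.2572
  y_3 = -1.8892 - 0.01*-18.8924 = -1.7003
f(-2.2572, -1.7003) = 2*(-2.2572)^2 + 5*(-1.7003)^2 = 24.6456


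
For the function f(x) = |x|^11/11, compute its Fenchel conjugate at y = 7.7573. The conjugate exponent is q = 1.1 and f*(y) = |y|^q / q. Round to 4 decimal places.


The conjugate exponent q satisfies 1/p + 1/q = 1.
p = 11, so q = 11/(11 - 1) = 1.1
|y|^q = 7.7573^1.1 = 9.521
f*(7.7573) = 9.521 / 1.1 = 8.6554


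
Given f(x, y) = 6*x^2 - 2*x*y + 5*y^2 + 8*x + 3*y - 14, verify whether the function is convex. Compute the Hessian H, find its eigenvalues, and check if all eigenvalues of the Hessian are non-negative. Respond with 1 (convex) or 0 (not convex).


The Hessian of f(x,y) = 6*x^2 - 2*x*y + 5*y^2 + 8*x + 3*y - 14 is:
H = [[12, -2], [-2, 10]]
Trace = 12 + 10 = 22
Determinant = 12*10 - (-2)^2 = 116
Discriminant = (22)^2 - 4*116 = 20.0
Eigenvalues: lambda_1 = 8.7639, lambda_2 = 13.2361
The function is convex.

1


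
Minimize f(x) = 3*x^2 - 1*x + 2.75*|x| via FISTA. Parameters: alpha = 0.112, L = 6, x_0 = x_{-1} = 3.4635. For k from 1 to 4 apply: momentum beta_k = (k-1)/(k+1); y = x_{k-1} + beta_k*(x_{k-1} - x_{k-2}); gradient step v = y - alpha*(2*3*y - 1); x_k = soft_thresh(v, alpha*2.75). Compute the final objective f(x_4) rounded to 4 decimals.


FISTA on f(x) = 3*x^2 - 1*x + 2.75*|x|
L = 6, alpha = 0.112
Iteration 1: beta = 0.0, y = 3.4635 + 0.0*(3.4635 - 3.4635) = 3.4635
  grad(y) = 19.781, v = y - alpha*grad = 1.248
  prox(v) = soft_thresh(1.248, 0.308) = 0.94
Iteration 2: beta = 0.3333, y = 0.94 + 0.3333*(0.94 - 3.4635) = 0.0989
  grad(y) = -0.4068, v = y - alpha*grad = 0.1444
  prox(v) = soft_thresh(0.1444, 0.308) = 0.0
Iteration 3: beta = 0.5, y = 0.0 + 0.5*(0.0 - 0.94) = -0.47
  grad(y) = -3.8201, v = y - alpha*grad = -0.0422
  prox(v) = soft_thresh(-0.0422, 0.308) = 0.0
Iteration 4: beta = 0.6, y = 0.0 + 0.6*(0.0 - 0.0) = 0.0
  grad(y) = -1.0, v = y - alpha*grad = 0.112
  prox(v) = soft_thresh(0.112, 0.308) = 0.0
f(x_4) = 3*0.0^2 - 1*0.0 + 2.75*|0.0| = 0.0


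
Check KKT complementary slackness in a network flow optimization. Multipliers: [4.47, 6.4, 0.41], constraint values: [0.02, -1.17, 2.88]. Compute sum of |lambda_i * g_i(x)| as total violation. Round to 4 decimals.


KKT complementary slackness check:
lambda_1 * g_1 = 4.47 * 0.02 = 0.0894
lambda_2 * g_2 = 6.4 * -1.17 = -7.488
lambda_3 * g_3 = 0.41 * 2.88 = 1.1808
Total violation = 0.0894 + 7.488 + 1.1808 = 8.7582


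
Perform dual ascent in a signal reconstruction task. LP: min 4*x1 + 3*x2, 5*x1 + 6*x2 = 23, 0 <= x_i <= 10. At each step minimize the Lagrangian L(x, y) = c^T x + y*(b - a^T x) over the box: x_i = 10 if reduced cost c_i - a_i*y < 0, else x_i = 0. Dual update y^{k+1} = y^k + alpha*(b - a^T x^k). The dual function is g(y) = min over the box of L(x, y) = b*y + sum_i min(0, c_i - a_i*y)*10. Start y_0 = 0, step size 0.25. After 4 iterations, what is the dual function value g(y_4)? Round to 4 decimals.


Dual ascent for LP: min 4*x1 + 3*x2, 5*x1 + 6*x2 = 23, 0 <= x_i <= 10
Step 1: y^k = 0.0, reduced costs: (4.0, 3.0)
  x^k = (0.0, 0.0), subgradient = b - a^T x = 23.0
  y^{k+1} = 0.0 + 0.25*23.0 = 5.75
Step 2: y^k = 5.75, reduced costs: (-24.75, -31.5)
  x^k = (10.0, 10.0), subgradient = b - a^T x = -87.0
  y^{k+1} = 5.75 + 0.25*-87.0 = -16.0
Step 3: y^k = -16.0, reduced costs: (84.0, 99.0)
  x^k = (0.0, 0.0), subgradient = b - a^T x = 23.0
  y^{k+1} = -16.0 + 0.25*23.0 = -10.25
Step 4: y^k = -10.25, reduced costs: (55.25, 64.5)
  x^k = (0.0, 0.0), subgradient = b - a^T x = 23.0
  y^{k+1} = -10.25 + 0.25*23.0 = -4.5
Dual objective at y_4 = -4.5: reduced costs (26.5, 30.0), box minimizer x = (0.0, 0.0)
g(y_4) = b*y + (c1 - a1*y)*x1 + (c2 - a2*y)*x2 = 23*(-4.5) + 26.5*0.0 + 30.0*0.0 = -103.5 + 0.0 + 0.0 = -103.5


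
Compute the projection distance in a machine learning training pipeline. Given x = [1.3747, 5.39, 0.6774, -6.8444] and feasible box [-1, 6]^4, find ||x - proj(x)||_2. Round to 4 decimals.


Project each component onto [-1, 6].
clip(1.3747) = 1.3747, clip(5.39) = 5.39, clip(0.6774) = 0.6774, clip(-6.8444) = -1.0
Projection = [1.3747, 5.39, 0.6774, -1.0]
Squared diffs: [0.0, 0.0, 0.0, 34.157]
Distance = sqrt(34.157) = 5.8444


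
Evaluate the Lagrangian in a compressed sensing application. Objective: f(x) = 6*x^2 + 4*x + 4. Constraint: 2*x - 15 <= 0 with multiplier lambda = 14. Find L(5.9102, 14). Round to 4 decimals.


Step 1: Evaluate f(x).
f(5.9102) = 6*5.9102^2 + 4*5.9102 + 4 = 237.2236
Step 2: Evaluate g(x).
g(5.9102) = 2*5.9102 - 15 = -3.1796
Step 3: Compute Lagrangian.
L = 237.2236 + 14*-3.1796 = 192.7092


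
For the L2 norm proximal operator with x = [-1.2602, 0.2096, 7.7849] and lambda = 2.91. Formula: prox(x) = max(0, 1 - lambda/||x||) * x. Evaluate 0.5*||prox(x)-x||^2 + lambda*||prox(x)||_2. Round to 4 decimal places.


Step 1: Compute ||x||.
||x|| = 7.889
Step 2: Compute scaling factor.
scale = max(0, 1 - 2.91/7.889) = 0.6311
Step 3: prox(x) = [-0.7954, 0.1323, 4.9133]
||prox(x)|| = 4.979
Step 4: Proximal objective.
0.5*||prox-x||^2 = 4.2341
lambda*||prox|| = 14.4889
Total = 18.723


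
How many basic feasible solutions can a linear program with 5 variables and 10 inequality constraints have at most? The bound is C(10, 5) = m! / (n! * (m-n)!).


Each vertex corresponds to some choice of n active constraints out of m, so the number of vertices is at most C(m, n) = m! / (n!(m-n)!).
m = 10, n = 5
Numerator: 10 * 9 * 8 * 7 * 6
Denominator: 5! = 120
C(10, 5) = 252


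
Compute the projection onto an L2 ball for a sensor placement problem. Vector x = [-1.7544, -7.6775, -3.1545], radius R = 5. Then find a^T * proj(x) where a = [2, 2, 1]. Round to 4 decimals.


Step 1: Compute ||x|| (intermediates to 6 decimals).
||x|| = sqrt((-1.7544)^2 + (-7.6775)^2 + (-3.1545)^2) = 8.483678
Step 2: Project.
Since ||x|| > R, scale = R/||x|| = 5/8.483678 = 0.589367, proj(x) = scale * x
proj(x) = [-1.033985, -4.524865, -1.859158]
Step 3: Dot product.
a^T * proj(x) = 2*(-1.033985) + 2*(-4.524865) + 1*(-1.859158) = -12.9769


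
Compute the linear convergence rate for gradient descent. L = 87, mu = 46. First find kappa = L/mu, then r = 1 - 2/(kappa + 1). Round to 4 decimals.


Step 1: Compute the condition number.
kappa = L/mu = 87/46 = 1.8913
Step 2: Compute the convergence rate.
r = 1 - 2/(kappa + 1) = 1 - 2*mu/(L + mu) = (L - mu)/(L + mu) = 41/133 = 0.3083


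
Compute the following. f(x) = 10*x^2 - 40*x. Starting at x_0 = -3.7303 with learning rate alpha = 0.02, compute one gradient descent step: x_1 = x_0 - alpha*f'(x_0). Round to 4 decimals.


We compute the gradient at x_0 and apply the update.
f'(x) = 20*x - 40
f'(-3.7303) = 20*-3.7303 - 40 = -114.606
x_1 = -3.7303 - 0.02*-114.606 = -1.4382


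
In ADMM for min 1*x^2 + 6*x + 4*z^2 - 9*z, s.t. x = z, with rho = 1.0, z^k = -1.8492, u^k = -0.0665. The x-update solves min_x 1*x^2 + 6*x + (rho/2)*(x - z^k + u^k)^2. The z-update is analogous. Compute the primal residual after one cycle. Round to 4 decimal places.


ADMM iteration with rho = 1.0, z^k = -1.8492, u^k = -0.0665
Step 1: x-update.
Minimize 1*x^2 + 6*x + (1.0/2)*(x + 1.8492 - 0.0665)^2
FOC: (2*1 + 1.0)*x = -6 + 1.0*(-1.8492 + 0.0665)
x^{k+1} = -2.5942
Step 2: z-update.
Minimize 4*z^2 - 9*z + (1.0/2)*(-2.5942 - z - 0.0665)^2
FOC: (2*4 + 1.0)*z = 9 + 1.0*(-2.5942 - 0.0665)
z^{k+1} = 0.7044
Step 3: u-update.
u^{k+1} = -0.0665 - 2.5942 - 0.7044 = -3.3651
Step 4: Primal residual = |-2.5942 - 0.7044| = 3.2986


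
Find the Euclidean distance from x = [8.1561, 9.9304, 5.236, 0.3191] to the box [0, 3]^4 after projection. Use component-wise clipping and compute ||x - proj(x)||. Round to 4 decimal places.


Project each component onto [0, 3].
clip(8.1561) = 3.0, clip(9.9304) = 3.0, clip(5.236) = 3.0, clip(0.3191) = 0.3191
Projection = [3.0, 3.0, 3.0, 0.3191]
Squared diffs: [26.5854, 48.0304, 4.9997, 0.0]
Distance = sqrt(79.6155) = 8.9228


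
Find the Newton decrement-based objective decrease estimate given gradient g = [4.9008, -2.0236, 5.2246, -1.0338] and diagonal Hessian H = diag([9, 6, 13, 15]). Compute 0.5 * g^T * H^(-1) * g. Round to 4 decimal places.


Step 1: H is diagonal, so H^(-1) * g = [0.5445, -0.3373, 0.4019, -0.0689].
Step 2: g^T H^(-1) g = sum_i g_i^2 / H_ii
  = (4.9008)^2/9 + (-2.0236)^2/6 + (5.2246)^2/13 + (-1.0338)^2/15
  = 2.6686 + 0.6825 + 2.0997 + 0.0712 = 5.5221
Step 3: Objective decrease = 0.5 * g^T H^(-1) g = 2.7611


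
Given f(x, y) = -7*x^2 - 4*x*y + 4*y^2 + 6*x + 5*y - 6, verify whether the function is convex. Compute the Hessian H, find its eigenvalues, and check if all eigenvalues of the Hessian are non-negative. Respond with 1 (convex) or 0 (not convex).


The Hessian of f(x,y) = -7*x^2 - 4*x*y + 4*y^2 + 6*x + 5*y - 6 is:
H = [[-14, -4], [-4, 8]]
Trace = -14 + 8 = -6
Determinant = -14*8 - (-4)^2 = -128
Discriminant = (-6)^2 - 4*-128 = 548.0
Eigenvalues: lambda_1 = -14.7047, lambda_2 = 8.7047
The function is not convex.

0


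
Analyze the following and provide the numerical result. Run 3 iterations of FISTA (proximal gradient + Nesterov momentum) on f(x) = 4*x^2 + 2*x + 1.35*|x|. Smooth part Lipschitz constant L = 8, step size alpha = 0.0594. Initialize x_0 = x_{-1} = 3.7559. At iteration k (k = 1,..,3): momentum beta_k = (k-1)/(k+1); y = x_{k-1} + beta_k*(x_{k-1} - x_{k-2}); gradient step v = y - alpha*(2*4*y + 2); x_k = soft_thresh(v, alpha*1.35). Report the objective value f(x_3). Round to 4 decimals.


FISTA on f(x) = 4*x^2 + 2*x + 1.35*|x|
L = 8, alpha = 0.0594
Iteration 1: beta = 0.0, y = 3.7559 + 0.0*(3.7559 - 3.7559) = 3.7559
  grad(y) = 32.0472, v = y - alpha*grad = 1.8523
  prox(v) = soft_thresh(1.8523, 0.0802) = 1.7721
Iteration 2: beta = 0.3333, y = 1.7721 + 0.3333*(1.7721 - 3.7559) = 1.1108
  grad(y) = 10.8867, v = y - alpha*grad = 0.4642
  prox(v) = soft_thresh(0.4642, 0.0802) = 0.384
Iteration 3: beta = 0.5, y = 0.384 + 0.5*(0.384 - 1.7721) = -0.3101
  grad(y) = -0.4807, v = y - alpha*grad = -0.2815
  prox(v) = soft_thresh(-0.2815, 0.0802) = -0.2013
f(x_3) = 4*(-0.2013)^2 + 2*(-0.2013) + 1.35*|-0.2013| = 0.0313


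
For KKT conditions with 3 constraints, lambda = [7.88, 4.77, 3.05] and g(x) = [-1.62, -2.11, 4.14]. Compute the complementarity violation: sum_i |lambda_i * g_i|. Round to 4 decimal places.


KKT complementary slackness check:
lambda_1 * g_1 = 7.88 * -1.62 = -12.7656
lambda_2 * g_2 = 4.77 * -2.11 = -10.0647
lambda_3 * g_3 = 3.05 * 4.14 = 12.627
Total violation = 12.7656 + 10.0647 + 12.627 = 35.4573


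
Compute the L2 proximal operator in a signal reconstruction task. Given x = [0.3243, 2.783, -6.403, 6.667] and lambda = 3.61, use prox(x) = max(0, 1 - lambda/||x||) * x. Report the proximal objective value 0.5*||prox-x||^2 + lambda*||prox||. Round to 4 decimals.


Step 1: Compute ||x||.
||x|| = 9.6591
Step 2: Compute scaling factor.
scale = max(0, 1 - 3.61/9.6591) = 0.6263
Step 3: prox(x) = [0.2031, 1.7429, -4.0099, 4.1753]
||prox(x)|| = 6.0491
Step 4: Proximal objective.
0.5*||prox-x||^2 = 6.5161
lambda*||prox|| = 21.8373
Total = 28.3532


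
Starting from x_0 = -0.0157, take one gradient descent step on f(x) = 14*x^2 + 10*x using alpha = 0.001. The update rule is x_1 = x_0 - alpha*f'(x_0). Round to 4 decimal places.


We compute the gradient at x_0 and apply the update.
f'(x) = 28*x + 10
f'(-0.0157) = 28*-0.0157 + 10 = 9.5604
x_1 = -0.0157 - 0.001*9.5604 = -0.0253


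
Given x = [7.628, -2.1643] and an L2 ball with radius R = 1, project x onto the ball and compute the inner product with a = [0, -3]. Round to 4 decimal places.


Step 1: Compute ||x|| (intermediates to 6 decimals).
||x|| = sqrt(7.628^2 + (-2.1643)^2) = 7.929097
Step 2: Project.
Since ||x|| > R, scale = R/||x|| = 1/7.929097 = 0.126118, proj(x) = scale * x
proj(x) = [0.962028, -0.272957]
Step 3: Dot product.
a^T * proj(x) = 0*0.962028 - 3*(-0.272957) = 0.8189


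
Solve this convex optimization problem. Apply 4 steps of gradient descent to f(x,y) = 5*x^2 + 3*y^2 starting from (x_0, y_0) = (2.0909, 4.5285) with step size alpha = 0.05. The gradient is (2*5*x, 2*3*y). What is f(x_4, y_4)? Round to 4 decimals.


Gradient descent on f(x,y) = 5*x^2 + 3*y^2.
Starting point: (2.0909, 4.5285), alpha = 0.05
Step 1: grad_x = 2*5*2.0909 = 20.909, grad_y = 2*3*4.5285 = 27.171
  x_1 = 2.0909 - 0.05*20.909 = 1.0455
  y_1 = 4.5285 - 0.05*27.171 = 3.17
Step 2: grad_x = 2*5*1.0455 = 10.4545, grad_y = 2*3*3.17 = 19.0197
  x_2 = 1.0455 - 0.05*10.4545 = 0.5227
  y_2 = 3.17 - 0.05*19.0197 = 2.219
Step 3: grad_x = 2*5*0.5227 = 5.2273, grad_y = 2*3*2.219 = 13.3138
  x_3 = 0.5227 - 0.05*5.2273 = 0.2614
  y_3 = 2.219 - 0.05*13.3138 = 1.5533
Step 4: grad_x = 2*5*0.2614 = 2.6136, grad_y = 2*3*1.5533 = 9.3197
  x_4 = 0.2614 - 0.05*2.6136 = 0.1307
  y_4 = 1.5533 - 0.05*9.3197 = 1.0873
f(0.1307, 1.0873) = 5*0.1307^2 + 3*1.0873^2 = 3.632


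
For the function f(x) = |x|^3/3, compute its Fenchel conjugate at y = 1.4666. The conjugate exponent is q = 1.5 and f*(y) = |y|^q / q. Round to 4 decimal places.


The conjugate exponent q satisfies 1/p + 1/q = 1.
p = 3, so q = 3/(3 - 1) = 1.5
|y|^q = 1.4666^1.5 = 1.7761
f*(1.4666) = 1.7761 / 1.5 = 1.1841


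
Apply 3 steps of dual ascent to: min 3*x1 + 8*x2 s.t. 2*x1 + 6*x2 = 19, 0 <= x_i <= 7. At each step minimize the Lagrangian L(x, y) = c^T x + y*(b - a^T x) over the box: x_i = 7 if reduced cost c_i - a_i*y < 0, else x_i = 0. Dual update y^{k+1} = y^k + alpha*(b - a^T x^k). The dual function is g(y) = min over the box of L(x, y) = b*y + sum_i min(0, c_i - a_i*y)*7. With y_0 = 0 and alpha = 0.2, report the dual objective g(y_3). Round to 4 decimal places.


Dual ascent for LP: min 3*x1 + 8*x2, 2*x1 + 6*x2 = 19, 0 <= x_i <= 7
Step 1: y^k = 0.0, reduced costs: (3.0, 8.0)
  x^k = (0.0, 0.0), subgradient = b - a^T x = 19.0
  y^{k+1} = 0.0 + 0.2*19.0 = 3.8
Step 2: y^k = 3.8, reduced costs: (-4.6, -14.8)
  x^k = (7.0, 7.0), subgradient = b - a^T x = -37.0
  y^{k+1} = 3.8 + 0.2*-37.0 = -3.6
Step 3: y^k = -3.6, reduced costs: (10.2, 29.6)
  x^k = (0.0, 0.0), subgradient = b - a^T x = 19.0
  y^{k+1} = -3.6 + 0.2*19.0 = 0.2
Dual objective at y_3 = 0.2: reduced costs (2.6, 6.8), box minimizer x = (0.0, 0.0)
g(y_3) = b*y + (c1 - a1*y)*x1 + (c2 - a2*y)*x2 = 19*0.2 + 2.6*0.0 + 6.8*0.0 = 3.8 + 0.0 + 0.0 = 3.8


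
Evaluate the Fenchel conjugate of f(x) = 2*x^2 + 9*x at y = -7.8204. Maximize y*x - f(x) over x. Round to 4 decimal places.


f*(y) = sup_x {y*x - a*x^2 - b*x} = sup_x {(y-b)*x - a*x^2}
FOC: (y - b) - 2a*x = 0 => x* = (y - b)/(2a)
x* = (-7.8204 - 9)/(2*2) = -4.2051
f*(-7.8204) = (y-b)^2/(4a) = (-7.8204 - 9)^2/(4*2)
= 282.9259/8 = 35.3657


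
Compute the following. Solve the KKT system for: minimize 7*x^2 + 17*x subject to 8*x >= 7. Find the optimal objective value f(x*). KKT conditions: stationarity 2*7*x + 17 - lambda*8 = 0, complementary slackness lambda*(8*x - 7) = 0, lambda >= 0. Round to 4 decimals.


Step 1: Try lambda = 0 (constraint inactive).
x_unc = -17/(2*7) = -1.2143
Check: 8*-1.2143 = -9.7144 < 7 -- violated!
Step 2: Constraint must be active: 8*x = 7
x* = 7/8 = 0.875
lambda = (2*7*0.875 + 17)/8 = 3.6563
Step 3: Compute optimal value.
f(x*) = 7*0.875^2 + 17*0.875 = 20.2344


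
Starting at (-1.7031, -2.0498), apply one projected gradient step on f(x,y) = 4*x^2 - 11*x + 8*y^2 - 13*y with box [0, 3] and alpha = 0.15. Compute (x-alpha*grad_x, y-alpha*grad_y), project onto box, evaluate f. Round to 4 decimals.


Step 1: Compute gradient at (-1.7031, -2.0498).
grad_x = 2*4*-1.7031 - 11 = -24.6248
grad_y = 2*8*-2.0498 - 13 = -45.7968
Step 2: Gradient step.
x_raw = -1.7031 - 0.15*-24.6248 = 1.9906
y_raw = -2.0498 - 0.15*-45.7968 = 4.8197
Step 3: Project onto [0, 3].
x_proj = clip(1.9906) = 1.9906
y_proj = clip(4.8197) = 3.0
Step 4: Evaluate f.
f(1.9906, 3.0) = 26.9535


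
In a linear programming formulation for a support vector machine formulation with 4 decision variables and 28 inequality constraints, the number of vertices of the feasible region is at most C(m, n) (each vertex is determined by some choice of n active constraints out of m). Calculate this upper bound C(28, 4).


Each vertex corresponds to some choice of n active constraints out of m, so the number of vertices is at most C(m, n) = m! / (n!(m-n)!).
m = 28, n = 4
Numerator: 28 * 27 * 26 * 25
Denominator: 4! = 24
C(28, 4) = 20475


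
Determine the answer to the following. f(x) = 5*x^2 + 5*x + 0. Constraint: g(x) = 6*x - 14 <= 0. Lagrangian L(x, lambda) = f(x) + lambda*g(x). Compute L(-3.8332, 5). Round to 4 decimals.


Step 1: Evaluate f(x).
f(-3.8332) = 5*(-3.8332)^2 + 5*(-3.8332) + 0 = 54.3011
Step 2: Evaluate g(x).
g(-3.8332) = 6*-3.8332 - 14 = -36.9992
Step 3: Compute Lagrangian.
L = 54.3011 + 5*-36.9992 = -130.6949


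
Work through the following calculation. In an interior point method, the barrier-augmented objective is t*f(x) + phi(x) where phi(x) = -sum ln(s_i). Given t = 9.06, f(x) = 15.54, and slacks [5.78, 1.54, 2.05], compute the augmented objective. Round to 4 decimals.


Step 1: Compute log-barrier.
ln values: [1.7544, 0.4318, 0.7178]
phi = -(1.7544 + 0.4318 + 0.7178) = -2.904
Step 2: Compute augmented objective.
t*f(x) = 9.06*15.54 = 140.7924
Total = 140.7924 - 2.904 = 137.8884


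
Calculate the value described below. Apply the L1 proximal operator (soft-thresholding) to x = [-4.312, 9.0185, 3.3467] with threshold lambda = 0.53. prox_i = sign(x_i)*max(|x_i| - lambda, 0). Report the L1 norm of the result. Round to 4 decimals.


Soft-thresholding with lambda = 0.53:
prox(-4.312) = sign(-4.312)*max(|-4.312| - 0.53, 0) = -3.782
prox(9.0185) = sign(9.0185)*max(|9.0185| - 0.53, 0) = 8.4885
prox(3.3467) = sign(3.3467)*max(|3.3467| - 0.53, 0) = 2.8167
prox(x) = [-3.782, 8.4885, 2.8167]
||prox(x)||_1 = 3.782 + 8.4885 + 2.8167 = 15.0872


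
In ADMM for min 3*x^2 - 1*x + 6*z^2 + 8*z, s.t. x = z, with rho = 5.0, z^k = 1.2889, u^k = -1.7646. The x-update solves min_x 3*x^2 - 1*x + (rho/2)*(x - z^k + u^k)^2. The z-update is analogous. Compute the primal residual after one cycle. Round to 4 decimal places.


ADMM iteration with rho = 5.0, z^k = 1.2889, u^k = -1.7646
Step 1: x-update.
Minimize 3*x^2 - 1*x + (5.0/2)*(x - 1.2889 - 1.7646)^2
FOC: (2*3 + 5.0)*x = 1 + 5.0*(1.2889 + 1.7646)
x^{k+1} = 1.4789
Step 2: z-update.
Minimize 6*z^2 + 8*z + (5.0/2)*(1.4789 - z - 1.7646)^2
FOC: (2*6 + 5.0)*z = -8 + 5.0*(1.4789 - 1.7646)
z^{k+1} = -0.5546
Step 3: u-update.
u^{k+1} = -1.7646 + 1.4789 + 0.5546 = 0.2689
Step 4: Primal residual = |1.4789 + 0.5546| = 2.0335


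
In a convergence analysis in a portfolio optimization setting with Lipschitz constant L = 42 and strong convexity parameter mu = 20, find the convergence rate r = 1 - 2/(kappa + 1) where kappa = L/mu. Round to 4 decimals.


Step 1: Compute the condition number.
kappa = L/mu = 42/20 = 2.1
Step 2: Compute the convergence rate.
r = 1 - 2/(kappa + 1) = 1 - 2*mu/(L + mu) = (L - mu)/(L + mu) = 22/62 = 0.3548


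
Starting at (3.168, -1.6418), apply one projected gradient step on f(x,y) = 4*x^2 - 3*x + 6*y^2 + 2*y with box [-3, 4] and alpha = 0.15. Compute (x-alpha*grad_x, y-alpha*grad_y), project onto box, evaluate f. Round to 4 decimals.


Step 1: Compute gradient at (3.168, -1.6418).
grad_x = 2*4*3.168 - 3 = 22.344
grad_y = 2*6*-1.6418 + 2 = -17.7016
Step 2: Gradient step.
x_raw = 3.168 - 0.15*22.344 = -0.1836
y_raw = -1.6418 - 0.15*-17.7016 = 1.0134
Step 3: Project onto [-3, 4].
x_proj = clip(-0.1836) = -0.1836
y_proj = clip(1.0134) = 1.0134
Step 4: Evaluate f.
f(-0.1836, 1.0134) = 8.8749


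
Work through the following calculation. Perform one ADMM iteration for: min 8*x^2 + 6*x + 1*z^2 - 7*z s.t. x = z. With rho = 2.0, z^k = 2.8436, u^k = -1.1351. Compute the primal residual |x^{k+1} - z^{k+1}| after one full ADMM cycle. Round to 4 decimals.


ADMM iteration with rho = 2.0, z^k = 2.8436, u^k = -1.1351
Step 1: x-update.
Minimize 8*x^2 + 6*x + (2.0/2)*(x - 2.8436 - 1.1351)^2
FOC: (2*8 + 2.0)*x = -6 + 2.0*(2.8436 + 1.1351)
x^{k+1} = 0.1087
Step 2: z-update.
Minimize 1*z^2 - 7*z + (2.0/2)*(0.1087 - z - 1.1351)^2
FOC: (2*1 + 2.0)*z = 7 + 2.0*(0.1087 - 1.1351)
z^{k+1} = 1.2368
Step 3: u-update.
u^{k+1} = -1.1351 + 0.1087 - 1.2368 = -2.2632
Step 4: Primal residual = |0.1087 - 1.2368| = 1.1281


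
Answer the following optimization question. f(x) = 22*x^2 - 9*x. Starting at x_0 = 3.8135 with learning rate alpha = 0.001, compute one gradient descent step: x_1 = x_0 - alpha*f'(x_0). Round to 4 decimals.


We compute the gradient at x_0 and apply the update.
f'(x) = 44*x - 9
f'(3.8135) = 44*3.8135 - 9 = 158.794
x_1 = 3.8135 - 0.001*158.794 = 3.6547


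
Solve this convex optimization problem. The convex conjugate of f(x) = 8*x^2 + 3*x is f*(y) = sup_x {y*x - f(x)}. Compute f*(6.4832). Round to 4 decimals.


f*(y) = sup_x {y*x - a*x^2 - b*x} = sup_x {(y-b)*x - a*x^2}
FOC: (y - b) - 2a*x = 0 => x* = (y - b)/(2a)
x* = (6.4832 - 3)/(2*8) = 0.2177
f*(6.4832) = (y-b)^2/(4a) = (6.4832 - 3)^2/(4*8)
= 12.1327/32 = 0.3791


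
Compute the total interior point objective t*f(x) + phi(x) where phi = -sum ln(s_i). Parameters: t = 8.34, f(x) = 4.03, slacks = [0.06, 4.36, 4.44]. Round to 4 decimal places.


Step 1: Compute log-barrier.
ln values: [-2.8134, 1.4725, 1.4907]
phi = -(-2.8134 + 1.4725 + 1.4907) = -0.1497
Step 2: Compute augmented objective.
t*f(x) = 8.34*4.03 = 33.6102
Total = 33.6102 - 0.1497 = 33.4605


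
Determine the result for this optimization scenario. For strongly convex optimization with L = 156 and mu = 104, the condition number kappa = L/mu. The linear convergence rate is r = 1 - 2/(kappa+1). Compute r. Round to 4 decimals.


Step 1: Compute the condition number.
kappa = L/mu = 156/104 = 1.5
Step 2: Compute the convergence rate.
r = 1 - 2/(kappa + 1) = 1 - 2*mu/(L + mu) = (L - mu)/(L + mu) = 52/260 = 0.2


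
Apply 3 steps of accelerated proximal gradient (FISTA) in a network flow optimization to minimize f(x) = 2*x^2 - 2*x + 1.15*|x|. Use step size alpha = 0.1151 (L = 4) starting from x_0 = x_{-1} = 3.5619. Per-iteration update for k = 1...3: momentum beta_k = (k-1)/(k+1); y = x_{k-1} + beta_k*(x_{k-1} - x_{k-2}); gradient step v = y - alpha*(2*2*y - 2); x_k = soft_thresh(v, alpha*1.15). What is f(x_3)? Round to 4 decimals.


FISTA on f(x) = 2*x^2 - 2*x + 1.15*|x|
L = 4, alpha = 0.1151
Iteration 1: beta = 0.0, y = 3.5619 + 0.0*(3.5619 - 3.5619) = 3.5619
  grad(y) = 12.2476, v = y - alpha*grad = 2.1522
  prox(v) = soft_thresh(2.1522, 0.1324) = 2.0198
Iteration 2: beta = 0.3333, y = 2.0198 + 0.3333*(2.0198 - 3.5619) = 1.5058
  grad(y) = 4.0233, v = y - alpha*grad = 1.0427
  prox(v) = soft_thresh(1.0427, 0.1324) = 0.9104
Iteration 3: beta = 0.5, y = 0.9104 + 0.5*(0.9104 - 2.0198) = 0.3556
  grad(y) = -0.5774, v = y - alpha*grad = 0.4221
  prox(v) = soft_thresh(0.4221, 0.1324) = 0.2897
f(x_3) = 2*0.2897^2 - 2*0.2897 + 1.15*|0.2897| = -0.0784


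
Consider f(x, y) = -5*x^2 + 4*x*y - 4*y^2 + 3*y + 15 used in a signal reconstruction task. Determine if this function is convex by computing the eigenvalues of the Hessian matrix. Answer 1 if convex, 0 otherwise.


The Hessian of f(x,y) = -5*x^2 + 4*x*y - 4*y^2 + 3*y + 15 is:
H = [[-10, 4], [4, -8]]
Trace = -10 - 8 = -18
Determinant = -10*-8 - (4)^2 = 64
Discriminant = (-18)^2 - 4*64 = 68.0
Eigenvalues: lambda_1 = -13.1231, lambda_2 = -4.8769
The function is not convex.

0


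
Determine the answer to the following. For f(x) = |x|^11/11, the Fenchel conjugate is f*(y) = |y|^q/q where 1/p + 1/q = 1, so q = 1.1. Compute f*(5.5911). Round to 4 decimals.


The conjugate exponent q satisfies 1/p + 1/q = 1.
p = 11, so q = 11/(11 - 1) = 1.1
|y|^q = 5.5911^1.1 = 6.6412
f*(5.5911) = 6.6412 / 1.1 = 6.0375


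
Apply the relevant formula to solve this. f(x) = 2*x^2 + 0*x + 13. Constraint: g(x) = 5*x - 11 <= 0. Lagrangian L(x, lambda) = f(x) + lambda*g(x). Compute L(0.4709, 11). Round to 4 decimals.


Step 1: Evaluate f(x).
f(0.4709) = 2*0.4709^2 + 0*0.4709 + 13 = 13.4435
Step 2: Evaluate g(x).
g(0.4709) = 5*0.4709 - 11 = -8.6455
Step 3: Compute Lagrangian.
L = 13.4435 + 11*-8.6455 = -81.657


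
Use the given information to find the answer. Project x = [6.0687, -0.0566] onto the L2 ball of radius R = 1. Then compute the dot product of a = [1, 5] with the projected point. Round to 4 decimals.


Step 1: Compute ||x|| (intermediates to 6 decimals).
||x|| = sqrt(6.0687^2 + (-0.0566)^2) = 6.068964
Step 2: Project.
Since ||x|| > R, scale = R/||x|| = 1/6.068964 = 0.164773, proj(x) = scale * x
proj(x) = [0.999958, -0.009326]
Step 3: Dot product.
a^T * proj(x) = 1*0.999958 + 5*(-0.009326) = 0.9533


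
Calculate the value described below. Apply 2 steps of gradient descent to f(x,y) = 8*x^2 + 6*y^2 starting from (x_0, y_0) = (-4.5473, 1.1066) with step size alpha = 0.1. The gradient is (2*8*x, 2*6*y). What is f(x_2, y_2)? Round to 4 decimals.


Gradient descent on f(x,y) = 8*x^2 + 6*y^2.
Starting point: (-4.5473, 1.1066), alpha = 0.1
Step 1: grad_x = 2*8*-4.5473 = -72.7568, grad_y = 2*6*1.1066 = 13.2792
  x_1 = -4.5473 - 0.1*-72.7568 = 2.7284
  y_1 = 1.1066 - 0.1*13.2792 = -0.2213
Step 2: grad_x = 2*8*2.7284 = 43.6541, grad_y = 2*6*-0.2213 = -2.6558
  x_2 = 2.7284 - 0.1*43.6541 = -1.637
  y_2 = -0.2213 - 0.1*-2.6558 = 0.0443
f(-1.637, 0.0443) = 8*(-1.637)^2 + 6*0.0443^2 = 21.4506


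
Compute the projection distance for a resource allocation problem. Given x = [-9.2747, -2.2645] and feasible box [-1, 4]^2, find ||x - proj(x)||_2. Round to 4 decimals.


Project each component onto [-1, 4].
clip(-9.2747) = -1.0, clip(-2.2645) = -1.0
Projection = [-1.0, -1.0]
Squared diffs: [68.4707, 1.599]
Distance = sqrt(70.0697) = 8.3708
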